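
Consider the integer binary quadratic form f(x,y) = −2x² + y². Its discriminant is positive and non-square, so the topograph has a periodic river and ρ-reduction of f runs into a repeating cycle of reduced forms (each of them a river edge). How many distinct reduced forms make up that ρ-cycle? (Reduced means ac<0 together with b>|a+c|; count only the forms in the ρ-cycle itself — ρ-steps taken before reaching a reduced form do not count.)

D = 8, ⌊√D⌋ = 2
descent: ρ → (1,2,-1)  [lands on river]
river: ρ → (-1,2,1)
ρ-cycle length = 2 (tail of 1 descent step not counted)

2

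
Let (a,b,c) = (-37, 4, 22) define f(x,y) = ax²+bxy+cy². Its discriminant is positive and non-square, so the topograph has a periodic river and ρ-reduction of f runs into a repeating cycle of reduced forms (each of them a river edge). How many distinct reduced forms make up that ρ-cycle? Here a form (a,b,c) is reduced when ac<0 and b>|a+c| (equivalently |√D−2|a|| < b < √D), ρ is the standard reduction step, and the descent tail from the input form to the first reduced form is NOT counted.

D = 3272, ⌊√D⌋ = 57
descent: ρ → (22,40,-19)  [lands on river]
river: ρ → (-19,36,26)
river: ρ → (26,16,-29)
river: ρ → (-29,42,13)
river: ρ → (13,36,-38)
river: ρ → (-38,40,11)
river: ρ → (11,48,-22)
river: ρ → (-22,40,19)
river: ρ → (19,36,-26)
river: ρ → (-26,16,29)
river: ρ → (29,42,-13)
river: ρ → (-13,36,38)
river: ρ → (38,40,-11)
river: ρ → (-11,48,22)
ρ-cycle length = 14 (tail of 1 descent step not counted)

14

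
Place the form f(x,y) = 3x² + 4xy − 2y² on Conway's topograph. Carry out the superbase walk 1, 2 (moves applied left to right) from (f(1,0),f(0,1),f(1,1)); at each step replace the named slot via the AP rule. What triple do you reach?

start (3,-2,5) = (f(1,0),f(0,1),f(1,1))
replace slot 1: 2·((-2)+5) − 3 = 3 → (3,-2,5)
replace slot 2: 2·(3+5) − (-2) = 18 → (3,18,5)

3,18,5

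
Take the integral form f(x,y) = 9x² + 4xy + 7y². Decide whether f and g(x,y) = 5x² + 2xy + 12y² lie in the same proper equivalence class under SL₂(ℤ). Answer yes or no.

D₁ = -236, D₂ = -236
f: flip: (9,4,7)→(7,-4,9)
f: reduced (well bottom): (7,-4,9) with a≤c, −a<b≤a
g: reduced (well bottom): (5,2,12) with a≤c, −a<b≤a
reduced forms (7, -4, 9) vs (5, 2, 12) ⇒ inequivalent

no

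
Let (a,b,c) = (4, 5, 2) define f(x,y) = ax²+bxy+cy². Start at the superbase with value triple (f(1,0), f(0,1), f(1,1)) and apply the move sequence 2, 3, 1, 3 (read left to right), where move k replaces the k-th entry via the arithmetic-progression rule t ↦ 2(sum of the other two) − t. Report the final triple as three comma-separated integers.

start (4,2,11) = (f(1,0),f(0,1),f(1,1))
replace slot 2: 2·(4+11) − 2 = 28 → (4,28,11)
replace slot 3: 2·(4+28) − 11 = 53 → (4,28,53)
replace slot 1: 2·(28+53) − 4 = 158 → (158,28,53)
replace slot 3: 2·(158+28) − 53 = 319 → (158,28,319)

158,28,319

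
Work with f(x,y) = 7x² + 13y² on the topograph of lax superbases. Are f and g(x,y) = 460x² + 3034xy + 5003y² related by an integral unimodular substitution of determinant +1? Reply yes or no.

D₁ = -364, D₂ = -364
f: reduced (well bottom): (7,0,13) with a≤c, −a<b≤a
g: translate: b→274 (≡3034 mod 920), so (460,3034,5003)→(460,274,41)
g: flip: (460,274,41)→(41,-274,460)
g: translate: b→-28 (≡-274 mod 82), so (41,-274,460)→(41,-28,7)
g: flip: (41,-28,7)→(7,28,41)
g: translate: b→0 (≡28 mod 14), so (7,28,41)→(7,0,13)
g: reduced (well bottom): (7,0,13) with a≤c, −a<b≤a
reduced forms (7, 0, 13) vs (7, 0, 13) ⇒ equivalent

yes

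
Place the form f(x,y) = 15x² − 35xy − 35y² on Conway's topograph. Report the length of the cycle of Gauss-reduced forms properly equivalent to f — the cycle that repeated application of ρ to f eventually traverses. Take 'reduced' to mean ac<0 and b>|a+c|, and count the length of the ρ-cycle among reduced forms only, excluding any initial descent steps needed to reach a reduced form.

D = 3325, ⌊√D⌋ = 57
descent: ρ → (-35,35,15)  [lands on river]
river: ρ → (15,55,-5)
river: ρ → (-5,55,15)
river: ρ → (15,35,-35)
ρ-cycle length = 4 (tail of 1 descent step not counted)

4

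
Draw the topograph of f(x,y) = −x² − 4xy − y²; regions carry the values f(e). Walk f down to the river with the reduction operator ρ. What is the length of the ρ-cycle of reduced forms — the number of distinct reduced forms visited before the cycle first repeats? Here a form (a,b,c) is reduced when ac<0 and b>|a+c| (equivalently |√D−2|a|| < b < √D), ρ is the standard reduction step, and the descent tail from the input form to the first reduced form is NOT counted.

D = 12, ⌊√D⌋ = 3
descent: ρ → (-1,2,2)  [lands on river]
river: ρ → (2,2,-1)
ρ-cycle length = 2 (tail of 1 descent step not counted)

2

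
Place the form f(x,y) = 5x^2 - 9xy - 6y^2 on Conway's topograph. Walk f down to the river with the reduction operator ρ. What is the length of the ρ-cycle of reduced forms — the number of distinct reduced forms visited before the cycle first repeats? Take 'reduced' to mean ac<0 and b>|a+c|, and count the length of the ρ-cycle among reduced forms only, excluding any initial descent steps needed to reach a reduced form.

D = 201, ⌊√D⌋ = 14
descent: ρ → (-6,9,5)  [lands on river]
river: ρ → (5,11,-4)
river: ρ → (-4,13,2)
river: ρ → (2,11,-10)
river: ρ → (-10,9,3)
river: ρ → (3,9,-10)
river: ρ → (-10,11,2)
river: ρ → (2,13,-4)
river: ρ → (-4,11,5)
river: ρ → (5,9,-6)
river: ρ → (-6,3,8)
river: ρ → (8,13,-1)
river: ρ → (-1,13,8)
river: ρ → (8,3,-6)
ρ-cycle length = 14 (tail of 1 descent step not counted)

14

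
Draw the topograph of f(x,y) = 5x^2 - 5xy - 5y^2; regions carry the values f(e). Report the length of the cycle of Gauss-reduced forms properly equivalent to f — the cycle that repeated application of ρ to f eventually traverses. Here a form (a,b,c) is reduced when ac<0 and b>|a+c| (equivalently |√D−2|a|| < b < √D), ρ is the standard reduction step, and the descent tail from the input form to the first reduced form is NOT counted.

D = 125, ⌊√D⌋ = 11
descent: ρ → (-5,5,5)  [lands on river]
river: ρ → (5,5,-5)
ρ-cycle length = 2 (tail of 1 descent step not counted)

2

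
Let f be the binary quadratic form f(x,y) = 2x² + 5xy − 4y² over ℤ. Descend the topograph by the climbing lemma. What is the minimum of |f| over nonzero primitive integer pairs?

river: ρ → (-4,3,3)
river: ρ → (3,3,-4)
river: ρ → (-4,5,2)
river: ρ → (2,7,-1)
river: ρ → (-1,7,2)
river: ρ → (2,5,-4)
closes: descent 0, river 6
min |a| on river = 1

1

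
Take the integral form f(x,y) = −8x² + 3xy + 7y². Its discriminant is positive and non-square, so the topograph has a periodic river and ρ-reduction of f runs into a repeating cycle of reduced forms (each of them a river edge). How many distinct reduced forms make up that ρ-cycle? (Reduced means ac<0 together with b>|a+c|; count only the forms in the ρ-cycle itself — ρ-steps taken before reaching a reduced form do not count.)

D = 233, ⌊√D⌋ = 15
river: ρ → (7,11,-4)
river: ρ → (-4,13,4)
river: ρ → (4,11,-7)
river: ρ → (-7,3,8)
river: ρ → (8,13,-2)
river: ρ → (-2,15,1)
river: ρ → (1,15,-2)
river: ρ → (-2,13,8)
river: ρ → (8,3,-7)
river: ρ → (-7,11,4)
river: ρ → (4,13,-4)
river: ρ → (-4,11,7)
river: ρ → (7,3,-8)
river: ρ → (-8,13,2)
river: ρ → (2,15,-1)
river: ρ → (-1,15,2)
river: ρ → (2,13,-8)
river: ρ → (-8,3,7)
ρ-cycle length = 18 (tail of 0 descent steps not counted)

18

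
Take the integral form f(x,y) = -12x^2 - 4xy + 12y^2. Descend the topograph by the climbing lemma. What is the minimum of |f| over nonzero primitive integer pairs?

descent: ρ → (12,4,-12)  [lands on river]
river: ρ → (-12,20,4)
river: ρ → (4,20,-12)
river: ρ → (-12,4,12)
river: ρ → (12,20,-4)
river: ρ → (-4,20,12)
closes: descent 1, river 6
min |a| on river = 4

4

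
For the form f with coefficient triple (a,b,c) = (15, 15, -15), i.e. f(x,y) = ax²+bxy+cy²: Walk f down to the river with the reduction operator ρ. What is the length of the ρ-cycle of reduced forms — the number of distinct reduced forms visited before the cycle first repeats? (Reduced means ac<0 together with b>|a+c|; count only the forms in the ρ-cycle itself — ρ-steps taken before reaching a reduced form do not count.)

D = 1125, ⌊√D⌋ = 33
river: ρ → (-15,15,15)
river: ρ → (15,15,-15)
ρ-cycle length = 2 (tail of 0 descent steps not counted)

2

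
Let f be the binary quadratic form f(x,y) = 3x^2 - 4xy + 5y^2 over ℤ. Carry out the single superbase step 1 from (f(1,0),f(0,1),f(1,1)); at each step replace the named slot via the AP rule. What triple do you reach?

start (3,5,4) = (f(1,0),f(0,1),f(1,1))
replace slot 1: 2·(5+4) − 3 = 15 → (15,5,4)

15,5,4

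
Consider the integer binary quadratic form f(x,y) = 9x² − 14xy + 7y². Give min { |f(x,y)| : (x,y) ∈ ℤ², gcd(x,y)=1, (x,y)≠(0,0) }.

translate: b→4 (≡-14 mod 18), so (9,-14,7)→(9,4,2)
flip: (9,4,2)→(2,-4,9)
translate: b→0 (≡-4 mod 4), so (2,-4,9)→(2,0,7)
reduced (well bottom): (2,0,7) with a≤c, −a<b≤a
well minimum = a = 2

2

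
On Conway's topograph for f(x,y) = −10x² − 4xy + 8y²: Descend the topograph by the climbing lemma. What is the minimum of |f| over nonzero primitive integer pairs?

descent: ρ → (8,4,-10)  [lands on river]
river: ρ → (-10,16,2)
river: ρ → (2,16,-10)
river: ρ → (-10,4,8)
river: ρ → (8,12,-6)
river: ρ → (-6,12,8)
closes: descent 1, river 6
min |a| on river = 2

2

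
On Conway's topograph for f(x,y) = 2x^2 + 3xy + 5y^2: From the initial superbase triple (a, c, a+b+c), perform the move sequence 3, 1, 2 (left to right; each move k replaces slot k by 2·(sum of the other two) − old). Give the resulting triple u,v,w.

start (2,5,10) = (f(1,0),f(0,1),f(1,1))
replace slot 3: 2·(2+5) − 10 = 4 → (2,5,4)
replace slot 1: 2·(5+4) − 2 = 16 → (16,5,4)
replace slot 2: 2·(16+4) − 5 = 35 → (16,35,4)

16,35,4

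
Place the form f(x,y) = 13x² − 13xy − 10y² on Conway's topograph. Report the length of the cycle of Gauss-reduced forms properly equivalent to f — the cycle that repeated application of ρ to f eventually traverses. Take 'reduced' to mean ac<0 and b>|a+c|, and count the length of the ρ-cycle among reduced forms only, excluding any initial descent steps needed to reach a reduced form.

D = 689, ⌊√D⌋ = 26
descent: ρ → (-10,13,13)  [lands on river]
river: ρ → (13,13,-10)
river: ρ → (-10,7,16)
river: ρ → (16,25,-1)
river: ρ → (-1,25,16)
river: ρ → (16,7,-10)
ρ-cycle length = 6 (tail of 1 descent step not counted)

6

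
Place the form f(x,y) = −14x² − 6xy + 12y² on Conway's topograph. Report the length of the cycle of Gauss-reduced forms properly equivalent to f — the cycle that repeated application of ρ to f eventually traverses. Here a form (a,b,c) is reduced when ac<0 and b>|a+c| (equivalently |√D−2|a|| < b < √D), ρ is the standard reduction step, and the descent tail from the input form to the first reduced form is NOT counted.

D = 708, ⌊√D⌋ = 26
descent: ρ → (12,6,-14)  [lands on river]
river: ρ → (-14,22,4)
river: ρ → (4,26,-2)
river: ρ → (-2,26,4)
river: ρ → (4,22,-14)
river: ρ → (-14,6,12)
river: ρ → (12,18,-8)
river: ρ → (-8,14,16)
river: ρ → (16,18,-6)
river: ρ → (-6,18,16)
river: ρ → (16,14,-8)
river: ρ → (-8,18,12)
ρ-cycle length = 12 (tail of 1 descent step not counted)

12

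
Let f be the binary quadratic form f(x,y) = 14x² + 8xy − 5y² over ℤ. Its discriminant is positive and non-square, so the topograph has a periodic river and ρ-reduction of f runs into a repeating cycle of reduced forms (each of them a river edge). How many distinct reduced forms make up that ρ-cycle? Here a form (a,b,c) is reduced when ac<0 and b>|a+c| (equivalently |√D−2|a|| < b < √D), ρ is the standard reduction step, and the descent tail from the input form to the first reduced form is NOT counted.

D = 344, ⌊√D⌋ = 18
descent: ρ → (-5,12,10)  [lands on river]
river: ρ → (10,8,-7)
river: ρ → (-7,6,11)
river: ρ → (11,16,-2)
river: ρ → (-2,16,11)
river: ρ → (11,6,-7)
river: ρ → (-7,8,10)
river: ρ → (10,12,-5)
river: ρ → (-5,18,1)
river: ρ → (1,18,-5)
ρ-cycle length = 10 (tail of 1 descent step not counted)

10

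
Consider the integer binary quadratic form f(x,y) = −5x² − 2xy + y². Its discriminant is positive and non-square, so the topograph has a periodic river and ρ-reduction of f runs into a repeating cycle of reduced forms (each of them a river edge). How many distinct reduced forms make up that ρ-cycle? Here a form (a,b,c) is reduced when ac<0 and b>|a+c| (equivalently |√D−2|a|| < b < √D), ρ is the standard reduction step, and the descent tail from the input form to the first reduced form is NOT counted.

D = 24, ⌊√D⌋ = 4
descent: ρ → (1,4,-2)  [lands on river]
river: ρ → (-2,4,1)
ρ-cycle length = 2 (tail of 1 descent step not counted)

2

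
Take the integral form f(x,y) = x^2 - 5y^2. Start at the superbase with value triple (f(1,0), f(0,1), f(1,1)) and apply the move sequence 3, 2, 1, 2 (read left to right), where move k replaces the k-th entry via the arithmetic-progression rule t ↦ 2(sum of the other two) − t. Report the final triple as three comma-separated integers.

start (1,-5,-4) = (f(1,0),f(0,1),f(1,1))
replace slot 3: 2·(1+(-5)) − (-4) = -4 → (1,-5,-4)
replace slot 2: 2·(1+(-4)) − (-5) = -1 → (1,-1,-4)
replace slot 1: 2·((-1)+(-4)) − 1 = -11 → (-11,-1,-4)
replace slot 2: 2·((-11)+(-4)) − (-1) = -29 → (-11,-29,-4)

-11,-29,-4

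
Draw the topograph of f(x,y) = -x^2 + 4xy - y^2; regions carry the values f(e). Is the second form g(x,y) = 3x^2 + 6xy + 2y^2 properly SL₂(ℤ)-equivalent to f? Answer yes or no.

D₁ = 12, D₂ = 12
river cycle of f (length 2): (-1, 2, 2), (2, 2, -1)
river cycle of g (length 2): (2, 2, -1), (-1, 2, 2)
cycles coincide ⇒ equivalent

yes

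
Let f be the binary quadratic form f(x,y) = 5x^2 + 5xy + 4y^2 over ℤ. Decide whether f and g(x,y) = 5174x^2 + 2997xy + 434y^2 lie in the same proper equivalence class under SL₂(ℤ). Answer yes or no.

D₁ = -55, D₂ = -55
f: flip: (5,5,4)→(4,-5,5)
f: translate: b→3 (≡-5 mod 8), so (4,-5,5)→(4,3,4)
f: reduced (well bottom): (4,3,4) with a≤c, −a<b≤a
g: flip: (5174,2997,434)→(434,-2997,5174)
g: translate: b→-393 (≡-2997 mod 868), so (434,-2997,5174)→(434,-393,89)
g: flip: (434,-393,89)→(89,393,434)
g: translate: b→37 (≡393 mod 178), so (89,393,434)→(89,37,4)
g: flip: (89,37,4)→(4,-37,89)
g: translate: b→3 (≡-37 mod 8), so (4,-37,89)→(4,3,4)
g: reduced (well bottom): (4,3,4) with a≤c, −a<b≤a
reduced forms (4, 3, 4) vs (4, 3, 4) ⇒ equivalent

yes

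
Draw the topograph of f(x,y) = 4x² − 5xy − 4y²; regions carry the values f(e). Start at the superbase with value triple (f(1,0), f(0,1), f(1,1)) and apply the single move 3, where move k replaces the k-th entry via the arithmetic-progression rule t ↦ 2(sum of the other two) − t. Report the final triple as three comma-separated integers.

start (4,-4,-5) = (f(1,0),f(0,1),f(1,1))
replace slot 3: 2·(4+(-4)) − (-5) = 5 → (4,-4,5)

4,-4,5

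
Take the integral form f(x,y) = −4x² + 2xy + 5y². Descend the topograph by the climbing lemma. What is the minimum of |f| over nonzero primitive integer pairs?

river: ρ → (5,8,-1)
river: ρ → (-1,8,5)
river: ρ → (5,2,-4)
river: ρ → (-4,6,3)
river: ρ → (3,6,-4)
river: ρ → (-4,2,5)
closes: descent 0, river 6
min |a| on river = 1

1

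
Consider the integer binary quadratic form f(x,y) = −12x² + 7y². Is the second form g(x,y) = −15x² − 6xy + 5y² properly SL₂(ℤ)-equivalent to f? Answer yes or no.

D₁ = 336, D₂ = 336
river cycle of f (length 4): (7, 14, -5), (-5, 16, 4), (4, 16, -5), (-5, 14, 7)
river cycle of g (length 4): (5, 16, -4), (-4, 16, 5), (5, 14, -7), (-7, 14, 5)
cycles differ ⇒ inequivalent

no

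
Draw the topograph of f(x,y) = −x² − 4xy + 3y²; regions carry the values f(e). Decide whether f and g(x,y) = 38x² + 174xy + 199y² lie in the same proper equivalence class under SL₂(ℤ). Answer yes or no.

D₁ = 28, D₂ = 28
river cycle of f (length 4): (3, 4, -1), (-1, 4, 3), (3, 2, -2), (-2, 2, 3)
river cycle of g (length 4): (3, 2, -2), (-2, 2, 3), (3, 4, -1), (-1, 4, 3)
cycles coincide ⇒ equivalent

yes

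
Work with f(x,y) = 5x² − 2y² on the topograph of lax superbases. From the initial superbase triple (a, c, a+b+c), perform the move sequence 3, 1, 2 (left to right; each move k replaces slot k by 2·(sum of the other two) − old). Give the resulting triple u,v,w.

start (5,-2,3) = (f(1,0),f(0,1),f(1,1))
replace slot 3: 2·(5+(-2)) − 3 = 3 → (5,-2,3)
replace slot 1: 2·((-2)+3) − 5 = -3 → (-3,-2,3)
replace slot 2: 2·((-3)+3) − (-2) = 2 → (-3,2,3)

-3,2,3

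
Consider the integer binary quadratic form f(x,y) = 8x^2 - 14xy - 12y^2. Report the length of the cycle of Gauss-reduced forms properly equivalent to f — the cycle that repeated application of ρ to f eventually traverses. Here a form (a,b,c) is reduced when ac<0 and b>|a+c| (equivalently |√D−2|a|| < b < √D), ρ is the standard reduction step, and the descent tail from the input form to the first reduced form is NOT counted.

D = 580, ⌊√D⌋ = 24
descent: ρ → (-12,14,8)  [lands on river]
river: ρ → (8,18,-8)
river: ρ → (-8,14,12)
river: ρ → (12,10,-10)
river: ρ → (-10,10,12)
river: ρ → (12,14,-8)
river: ρ → (-8,18,8)
river: ρ → (8,14,-12)
river: ρ → (-12,10,10)
river: ρ → (10,10,-12)
ρ-cycle length = 10 (tail of 1 descent step not counted)

10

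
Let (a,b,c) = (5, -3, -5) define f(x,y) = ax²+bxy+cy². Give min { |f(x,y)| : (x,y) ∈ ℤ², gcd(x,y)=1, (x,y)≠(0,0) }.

descent: ρ → (-5,3,5)  [lands on river]
river: ρ → (5,7,-3)
river: ρ → (-3,5,7)
river: ρ → (7,9,-1)
river: ρ → (-1,9,7)
river: ρ → (7,5,-3)
river: ρ → (-3,7,5)
river: ρ → (5,3,-5)
river: ρ → (-5,7,3)
river: ρ → (3,5,-7)
river: ρ → (-7,9,1)
river: ρ → (1,9,-7)
river: ρ → (-7,5,3)
river: ρ → (3,7,-5)
closes: descent 1, river 14
min |a| on river = 1

1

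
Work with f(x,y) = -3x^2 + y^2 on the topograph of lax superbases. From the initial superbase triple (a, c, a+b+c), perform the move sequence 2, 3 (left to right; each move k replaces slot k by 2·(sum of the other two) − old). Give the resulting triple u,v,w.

start (-3,1,-2) = (f(1,0),f(0,1),f(1,1))
replace slot 2: 2·((-3)+(-2)) − 1 = -11 → (-3,-11,-2)
replace slot 3: 2·((-3)+(-11)) − (-2) = -26 → (-3,-11,-26)

-3,-11,-26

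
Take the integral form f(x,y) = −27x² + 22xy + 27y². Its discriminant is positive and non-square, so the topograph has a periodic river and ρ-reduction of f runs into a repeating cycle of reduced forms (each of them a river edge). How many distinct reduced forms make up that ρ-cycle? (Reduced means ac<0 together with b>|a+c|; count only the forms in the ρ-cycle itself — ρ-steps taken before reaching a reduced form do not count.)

D = 3400, ⌊√D⌋ = 58
river: ρ → (27,32,-22)
river: ρ → (-22,56,3)
river: ρ → (3,58,-3)
river: ρ → (-3,56,22)
river: ρ → (22,32,-27)
river: ρ → (-27,22,27)
ρ-cycle length = 6 (tail of 0 descent steps not counted)

6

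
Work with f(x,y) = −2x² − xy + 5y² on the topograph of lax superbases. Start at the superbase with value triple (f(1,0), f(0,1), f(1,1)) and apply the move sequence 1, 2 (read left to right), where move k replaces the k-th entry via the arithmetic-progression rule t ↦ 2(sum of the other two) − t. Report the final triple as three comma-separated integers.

start (-2,5,2) = (f(1,0),f(0,1),f(1,1))
replace slot 1: 2·(5+2) − (-2) = 16 → (16,5,2)
replace slot 2: 2·(16+2) − 5 = 31 → (16,31,2)

16,31,2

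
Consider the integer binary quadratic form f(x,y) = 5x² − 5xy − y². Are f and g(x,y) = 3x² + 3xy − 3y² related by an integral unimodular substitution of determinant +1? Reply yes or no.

D₁ = 45, D₂ = 45
river cycle of f (length 2): (-1, 5, 5), (5, 5, -1)
river cycle of g (length 2): (-3, 3, 3), (3, 3, -3)
cycles differ ⇒ inequivalent

no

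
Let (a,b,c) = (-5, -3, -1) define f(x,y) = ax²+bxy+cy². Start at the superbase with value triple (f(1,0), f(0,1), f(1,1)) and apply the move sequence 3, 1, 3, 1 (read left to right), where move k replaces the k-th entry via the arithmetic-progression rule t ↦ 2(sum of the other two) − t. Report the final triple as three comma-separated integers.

start (-5,-1,-9) = (f(1,0),f(0,1),f(1,1))
replace slot 3: 2·((-5)+(-1)) − (-9) = -3 → (-5,-1,-3)
replace slot 1: 2·((-1)+(-3)) − (-5) = -3 → (-3,-1,-3)
replace slot 3: 2·((-3)+(-1)) − (-3) = -5 → (-3,-1,-5)
replace slot 1: 2·((-1)+(-5)) − (-3) = -9 → (-9,-1,-5)

-9,-1,-5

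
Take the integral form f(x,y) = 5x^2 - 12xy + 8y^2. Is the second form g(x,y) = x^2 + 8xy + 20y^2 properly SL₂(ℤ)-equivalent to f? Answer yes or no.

D₁ = -16, D₂ = -16
f: translate: b→-2 (≡-12 mod 10), so (5,-12,8)→(5,-2,1)
f: flip: (5,-2,1)→(1,2,5)
f: translate: b→0 (≡2 mod 2), so (1,2,5)→(1,0,4)
f: reduced (well bottom): (1,0,4) with a≤c, −a<b≤a
g: translate: b→0 (≡8 mod 2), so (1,8,20)→(1,0,4)
g: reduced (well bottom): (1,0,4) with a≤c, −a<b≤a
reduced forms (1, 0, 4) vs (1, 0, 4) ⇒ equivalent

yes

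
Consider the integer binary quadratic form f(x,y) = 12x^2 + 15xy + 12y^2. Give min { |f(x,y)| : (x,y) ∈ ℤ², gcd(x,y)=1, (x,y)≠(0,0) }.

translate: b→-9 (≡15 mod 24), so (12,15,12)→(12,-9,9)
flip: (12,-9,9)→(9,9,12)
reduced (well bottom): (9,9,12) with a≤c, −a<b≤a
well minimum = a = 9

9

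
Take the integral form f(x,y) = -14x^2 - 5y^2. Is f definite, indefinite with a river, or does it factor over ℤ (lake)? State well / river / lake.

D = b²−4ac = 0² − 4·(-14)·(-5) = -280
D < 0 ⇒ definite ⇒ every region one sign ⇒ single well

well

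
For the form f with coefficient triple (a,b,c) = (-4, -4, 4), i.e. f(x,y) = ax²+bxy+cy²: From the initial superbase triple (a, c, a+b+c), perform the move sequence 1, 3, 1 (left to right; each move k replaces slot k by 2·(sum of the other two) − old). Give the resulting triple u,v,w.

start (-4,4,-4) = (f(1,0),f(0,1),f(1,1))
replace slot 1: 2·(4+(-4)) − (-4) = 4 → (4,4,-4)
replace slot 3: 2·(4+4) − (-4) = 20 → (4,4,20)
replace slot 1: 2·(4+20) − 4 = 44 → (44,4,20)

44,4,20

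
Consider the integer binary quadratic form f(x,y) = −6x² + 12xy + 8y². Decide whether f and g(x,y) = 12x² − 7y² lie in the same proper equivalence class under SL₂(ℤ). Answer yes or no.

D₁ = 336, D₂ = 336
river cycle of f (length 6): (8, 4, -10), (-10, 16, 2), (2, 16, -10), (-10, 4, 8), (8, 12, -6), (-6, 12, 8)
river cycle of g (length 4): (-7, 14, 5), (5, 16, -4), (-4, 16, 5), (5, 14, -7)
cycles differ ⇒ inequivalent

no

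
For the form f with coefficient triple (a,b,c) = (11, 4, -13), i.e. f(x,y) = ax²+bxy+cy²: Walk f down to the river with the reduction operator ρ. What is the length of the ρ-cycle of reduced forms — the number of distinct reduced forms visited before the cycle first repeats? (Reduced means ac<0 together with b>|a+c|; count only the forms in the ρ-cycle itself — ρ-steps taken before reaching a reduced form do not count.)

D = 588, ⌊√D⌋ = 24
river: ρ → (-13,22,2)
river: ρ → (2,22,-13)
river: ρ → (-13,4,11)
river: ρ → (11,18,-6)
river: ρ → (-6,18,11)
river: ρ → (11,4,-13)
ρ-cycle length = 6 (tail of 0 descent steps not counted)

6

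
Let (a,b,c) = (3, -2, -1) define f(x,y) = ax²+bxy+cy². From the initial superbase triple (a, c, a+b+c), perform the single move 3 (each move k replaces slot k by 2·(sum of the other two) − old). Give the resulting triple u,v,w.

start (3,-1,0) = (f(1,0),f(0,1),f(1,1))
replace slot 3: 2·(3+(-1)) − 0 = 4 → (3,-1,4)

3,-1,4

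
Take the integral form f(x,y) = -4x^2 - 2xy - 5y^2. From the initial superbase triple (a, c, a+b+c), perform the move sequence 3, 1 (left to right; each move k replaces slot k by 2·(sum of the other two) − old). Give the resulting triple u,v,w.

start (-4,-5,-11) = (f(1,0),f(0,1),f(1,1))
replace slot 3: 2·((-4)+(-5)) − (-11) = -7 → (-4,-5,-7)
replace slot 1: 2·((-5)+(-7)) − (-4) = -20 → (-20,-5,-7)

-20,-5,-7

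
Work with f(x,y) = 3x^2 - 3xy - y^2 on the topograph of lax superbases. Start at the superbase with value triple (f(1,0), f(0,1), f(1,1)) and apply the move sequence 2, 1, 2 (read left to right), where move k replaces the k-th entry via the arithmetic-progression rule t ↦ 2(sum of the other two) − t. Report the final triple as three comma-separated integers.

start (3,-1,-1) = (f(1,0),f(0,1),f(1,1))
replace slot 2: 2·(3+(-1)) − (-1) = 5 → (3,5,-1)
replace slot 1: 2·(5+(-1)) − 3 = 5 → (5,5,-1)
replace slot 2: 2·(5+(-1)) − 5 = 3 → (5,3,-1)

5,3,-1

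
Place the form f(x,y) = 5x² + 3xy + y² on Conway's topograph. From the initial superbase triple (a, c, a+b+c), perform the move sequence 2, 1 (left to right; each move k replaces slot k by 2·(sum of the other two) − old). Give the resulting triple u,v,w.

start (5,1,9) = (f(1,0),f(0,1),f(1,1))
replace slot 2: 2·(5+9) − 1 = 27 → (5,27,9)
replace slot 1: 2·(27+9) − 5 = 67 → (67,27,9)

67,27,9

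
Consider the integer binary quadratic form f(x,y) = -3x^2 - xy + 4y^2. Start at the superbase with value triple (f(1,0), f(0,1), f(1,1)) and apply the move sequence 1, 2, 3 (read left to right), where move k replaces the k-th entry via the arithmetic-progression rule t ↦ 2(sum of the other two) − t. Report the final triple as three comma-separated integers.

start (-3,4,0) = (f(1,0),f(0,1),f(1,1))
replace slot 1: 2·(4+0) − (-3) = 11 → (11,4,0)
replace slot 2: 2·(11+0) − 4 = 18 → (11,18,0)
replace slot 3: 2·(11+18) − 0 = 58 → (11,18,58)

11,18,58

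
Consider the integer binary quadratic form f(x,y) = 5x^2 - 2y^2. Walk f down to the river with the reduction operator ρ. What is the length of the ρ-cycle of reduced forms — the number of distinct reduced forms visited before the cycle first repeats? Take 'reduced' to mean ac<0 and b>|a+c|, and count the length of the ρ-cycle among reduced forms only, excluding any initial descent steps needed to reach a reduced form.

D = 40, ⌊√D⌋ = 6
descent: ρ → (-2,4,3)  [lands on river]
river: ρ → (3,2,-3)
river: ρ → (-3,4,2)
river: ρ → (2,4,-3)
river: ρ → (-3,2,3)
river: ρ → (3,4,-2)
ρ-cycle length = 6 (tail of 1 descent step not counted)

6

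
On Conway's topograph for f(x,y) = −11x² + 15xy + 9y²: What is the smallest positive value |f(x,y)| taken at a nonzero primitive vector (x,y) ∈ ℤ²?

river: ρ → (9,21,-5)
river: ρ → (-5,19,13)
river: ρ → (13,7,-11)
river: ρ → (-11,15,9)
closes: descent 0, river 4
min |a| on river = 5

5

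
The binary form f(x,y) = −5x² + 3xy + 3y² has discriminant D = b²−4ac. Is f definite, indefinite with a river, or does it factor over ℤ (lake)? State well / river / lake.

D = b²−4ac = 3² − 4·(-5)·3 = 69
D > 0 non-square ⇒ indefinite ⇒ periodic river

river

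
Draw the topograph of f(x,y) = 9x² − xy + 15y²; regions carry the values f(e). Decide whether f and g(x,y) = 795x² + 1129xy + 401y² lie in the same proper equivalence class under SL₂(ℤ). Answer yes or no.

D₁ = -539, D₂ = -539
f: reduced (well bottom): (9,-1,15) with a≤c, −a<b≤a
g: translate: b→-461 (≡1129 mod 1590), so (795,1129,401)→(795,-461,67)
g: flip: (795,-461,67)→(67,461,795)
g: translate: b→59 (≡461 mod 134), so (67,461,795)→(67,59,15)
g: flip: (67,59,15)→(15,-59,67)
g: translate: b→1 (≡-59 mod 30), so (15,-59,67)→(15,1,9)
g: flip: (15,1,9)→(9,-1,15)
g: reduced (well bottom): (9,-1,15) with a≤c, −a<b≤a
reduced forms (9, -1, 15) vs (9, -1, 15) ⇒ equivalent

yes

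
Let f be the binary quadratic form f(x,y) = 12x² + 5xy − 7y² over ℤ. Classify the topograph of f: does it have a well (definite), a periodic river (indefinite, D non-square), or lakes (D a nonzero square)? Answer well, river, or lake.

D = b²−4ac = 5² − 4·12·(-7) = 361
D = 19² is a perfect square ⇒ form factors over ℤ ⇒ lakes

lake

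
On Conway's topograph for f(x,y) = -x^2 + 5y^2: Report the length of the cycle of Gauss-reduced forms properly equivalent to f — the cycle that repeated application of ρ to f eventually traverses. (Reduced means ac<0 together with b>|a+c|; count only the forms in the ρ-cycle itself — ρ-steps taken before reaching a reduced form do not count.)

D = 20, ⌊√D⌋ = 4
descent: ρ → (5,0,-1)
descent: ρ → (-1,4,1)  [lands on river]
river: ρ → (1,4,-1)
ρ-cycle length = 2 (tail of 2 descent steps not counted)

2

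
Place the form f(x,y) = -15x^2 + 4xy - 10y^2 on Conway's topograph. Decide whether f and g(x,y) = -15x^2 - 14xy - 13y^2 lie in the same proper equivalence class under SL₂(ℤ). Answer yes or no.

D₁ = -584, D₂ = -584
f is negative-definite; reduce −f:
−f: flip: (15,-4,10)→(10,4,15)
−f: reduced (well bottom): (10,4,15) with a≤c, −a<b≤a
flip sign back: reduced form of f is (-10,-4,-15)
g is negative-definite; reduce −g:
−g: flip: (15,14,13)→(13,-14,15)
−g: translate: b→12 (≡-14 mod 26), so (13,-14,15)→(13,12,14)
−g: reduced (well bottom): (13,12,14) with a≤c, −a<b≤a
flip sign back: reduced form of g is (-13,-12,-14)
reduced forms (-10, -4, -15) vs (-13, -12, -14) ⇒ inequivalent

no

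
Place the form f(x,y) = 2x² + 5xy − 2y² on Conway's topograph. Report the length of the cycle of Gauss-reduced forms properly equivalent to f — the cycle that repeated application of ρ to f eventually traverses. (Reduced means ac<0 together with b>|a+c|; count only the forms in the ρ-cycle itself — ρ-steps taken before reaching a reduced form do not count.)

D = 41, ⌊√D⌋ = 6
river: ρ → (-2,3,4)
river: ρ → (4,5,-1)
river: ρ → (-1,5,4)
river: ρ → (4,3,-2)
river: ρ → (-2,5,2)
river: ρ → (2,3,-4)
river: ρ → (-4,5,1)
river: ρ → (1,5,-4)
river: ρ → (-4,3,2)
river: ρ → (2,5,-2)
ρ-cycle length = 10 (tail of 0 descent steps not counted)

10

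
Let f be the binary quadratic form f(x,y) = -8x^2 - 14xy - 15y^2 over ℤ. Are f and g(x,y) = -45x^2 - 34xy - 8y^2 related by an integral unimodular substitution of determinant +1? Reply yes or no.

D₁ = -284, D₂ = -284
f is negative-definite; reduce −f:
−f: translate: b→-2 (≡14 mod 16), so (8,14,15)→(8,-2,9)
−f: reduced (well bottom): (8,-2,9) with a≤c, −a<b≤a
flip sign back: reduced form of f is (-8,2,-9)
g is negative-definite; reduce −g:
−g: flip: (45,34,8)→(8,-34,45)
−g: translate: b→-2 (≡-34 mod 16), so (8,-34,45)→(8,-2,9)
−g: reduced (well bottom): (8,-2,9) with a≤c, −a<b≤a
flip sign back: reduced form of g is (-8,2,-9)
reduced forms (-8, 2, -9) vs (-8, 2, -9) ⇒ equivalent

yes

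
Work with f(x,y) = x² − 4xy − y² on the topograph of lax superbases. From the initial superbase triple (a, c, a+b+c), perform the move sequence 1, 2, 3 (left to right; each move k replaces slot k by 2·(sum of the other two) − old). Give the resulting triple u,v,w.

start (1,-1,-4) = (f(1,0),f(0,1),f(1,1))
replace slot 1: 2·((-1)+(-4)) − 1 = -11 → (-11,-1,-4)
replace slot 2: 2·((-11)+(-4)) − (-1) = -29 → (-11,-29,-4)
replace slot 3: 2·((-11)+(-29)) − (-4) = -76 → (-11,-29,-76)

-11,-29,-76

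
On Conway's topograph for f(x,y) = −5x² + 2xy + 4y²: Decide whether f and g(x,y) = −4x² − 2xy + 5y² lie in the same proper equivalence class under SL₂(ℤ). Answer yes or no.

D₁ = 84, D₂ = 84
river cycle of f (length 6): (4, 6, -3), (-3, 6, 4), (4, 2, -5), (-5, 8, 1), (1, 8, -5), (-5, 2, 4)
river cycle of g (length 6): (5, 2, -4), (-4, 6, 3), (3, 6, -4), (-4, 2, 5), (5, 8, -1), (-1, 8, 5)
cycles differ ⇒ inequivalent

no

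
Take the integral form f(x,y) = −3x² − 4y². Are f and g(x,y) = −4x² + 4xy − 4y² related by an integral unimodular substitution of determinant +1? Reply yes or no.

D₁ = -48, D₂ = -48
f is negative-definite; reduce −f:
−f: reduced (well bottom): (3,0,4) with a≤c, −a<b≤a
flip sign back: reduced form of f is (-3,0,-4)
g is negative-definite; reduce −g:
−g: translate: b→4 (≡-4 mod 8), so (4,-4,4)→(4,4,4)
−g: reduced (well bottom): (4,4,4) with a≤c, −a<b≤a
flip sign back: reduced form of g is (-4,-4,-4)
reduced forms (-3, 0, -4) vs (-4, -4, -4) ⇒ inequivalent

no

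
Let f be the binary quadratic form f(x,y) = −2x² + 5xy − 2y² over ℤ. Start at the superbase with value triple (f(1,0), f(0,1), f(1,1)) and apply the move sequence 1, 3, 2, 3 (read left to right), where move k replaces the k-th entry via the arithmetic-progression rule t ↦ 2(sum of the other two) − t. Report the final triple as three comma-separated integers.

start (-2,-2,1) = (f(1,0),f(0,1),f(1,1))
replace slot 1: 2·((-2)+1) − (-2) = 0 → (0,-2,1)
replace slot 3: 2·(0+(-2)) − 1 = -5 → (0,-2,-5)
replace slot 2: 2·(0+(-5)) − (-2) = -8 → (0,-8,-5)
replace slot 3: 2·(0+(-8)) − (-5) = -11 → (0,-8,-11)

0,-8,-11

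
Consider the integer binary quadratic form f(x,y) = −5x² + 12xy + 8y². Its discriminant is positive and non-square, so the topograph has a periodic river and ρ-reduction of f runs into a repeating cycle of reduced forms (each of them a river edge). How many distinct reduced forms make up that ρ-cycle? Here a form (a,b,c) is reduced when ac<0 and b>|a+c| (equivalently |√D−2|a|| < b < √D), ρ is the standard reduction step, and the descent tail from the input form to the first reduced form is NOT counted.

D = 304, ⌊√D⌋ = 17
river: ρ → (8,4,-9)
river: ρ → (-9,14,3)
river: ρ → (3,16,-4)
river: ρ → (-4,16,3)
river: ρ → (3,14,-9)
river: ρ → (-9,4,8)
river: ρ → (8,12,-5)
river: ρ → (-5,8,12)
river: ρ → (12,16,-1)
river: ρ → (-1,16,12)
river: ρ → (12,8,-5)
river: ρ → (-5,12,8)
ρ-cycle length = 12 (tail of 0 descent steps not counted)

12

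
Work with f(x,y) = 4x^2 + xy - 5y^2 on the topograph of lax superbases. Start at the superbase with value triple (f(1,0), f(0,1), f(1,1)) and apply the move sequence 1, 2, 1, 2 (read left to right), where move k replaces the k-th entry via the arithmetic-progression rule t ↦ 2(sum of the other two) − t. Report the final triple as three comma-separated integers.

start (4,-5,0) = (f(1,0),f(0,1),f(1,1))
replace slot 1: 2·((-5)+0) − 4 = -14 → (-14,-5,0)
replace slot 2: 2·((-14)+0) − (-5) = -23 → (-14,-23,0)
replace slot 1: 2·((-23)+0) − (-14) = -32 → (-32,-23,0)
replace slot 2: 2·((-32)+0) − (-23) = -41 → (-32,-41,0)

-32,-41,0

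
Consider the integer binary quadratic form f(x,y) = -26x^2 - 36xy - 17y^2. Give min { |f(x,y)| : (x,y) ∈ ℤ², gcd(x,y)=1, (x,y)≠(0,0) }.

translate: b→-16 (≡36 mod 52), so (26,36,17)→(26,-16,7)
flip: (26,-16,7)→(7,16,26)
translate: b→2 (≡16 mod 14), so (7,16,26)→(7,2,17)
reduced (well bottom): (7,2,17) with a≤c, −a<b≤a
well minimum |f| = |-7| = 7 (negative-definite)

7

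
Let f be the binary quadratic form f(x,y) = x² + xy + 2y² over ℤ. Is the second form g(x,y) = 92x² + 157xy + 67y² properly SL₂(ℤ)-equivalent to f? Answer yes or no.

D₁ = -7, D₂ = -7
f: reduced (well bottom): (1,1,2) with a≤c, −a<b≤a
g: translate: b→-27 (≡157 mod 184), so (92,157,67)→(92,-27,2)
g: flip: (92,-27,2)→(2,27,92)
g: translate: b→-1 (≡27 mod 4), so (2,27,92)→(2,-1,1)
g: flip: (2,-1,1)→(1,1,2)
g: reduced (well bottom): (1,1,2) with a≤c, −a<b≤a
reduced forms (1, 1, 2) vs (1, 1, 2) ⇒ equivalent

yes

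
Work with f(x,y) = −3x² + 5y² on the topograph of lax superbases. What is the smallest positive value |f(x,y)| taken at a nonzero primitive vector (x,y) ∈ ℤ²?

descent: ρ → (5,0,-3)
descent: ρ → (-3,6,2)  [lands on river]
river: ρ → (2,6,-3)
closes: descent 2, river 2
min |a| on river = 2

2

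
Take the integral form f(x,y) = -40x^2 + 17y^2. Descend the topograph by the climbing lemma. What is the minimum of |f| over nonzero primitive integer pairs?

descent: ρ → (17,34,-23)  [lands on river]
river: ρ → (-23,12,28)
river: ρ → (28,44,-7)
river: ρ → (-7,40,40)
river: ρ → (40,40,-7)
river: ρ → (-7,44,28)
river: ρ → (28,12,-23)
river: ρ → (-23,34,17)
closes: descent 1, river 8
min |a| on river = 7

7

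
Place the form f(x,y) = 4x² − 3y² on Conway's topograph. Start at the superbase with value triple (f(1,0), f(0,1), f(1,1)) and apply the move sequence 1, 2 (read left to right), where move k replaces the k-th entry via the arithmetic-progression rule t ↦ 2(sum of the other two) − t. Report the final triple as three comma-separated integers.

start (4,-3,1) = (f(1,0),f(0,1),f(1,1))
replace slot 1: 2·((-3)+1) − 4 = -8 → (-8,-3,1)
replace slot 2: 2·((-8)+1) − (-3) = -11 → (-8,-11,1)

-8,-11,1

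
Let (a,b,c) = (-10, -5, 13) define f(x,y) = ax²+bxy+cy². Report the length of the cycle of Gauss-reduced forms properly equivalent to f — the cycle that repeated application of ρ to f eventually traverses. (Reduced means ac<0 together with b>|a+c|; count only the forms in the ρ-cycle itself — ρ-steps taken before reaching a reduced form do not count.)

D = 545, ⌊√D⌋ = 23
descent: ρ → (13,5,-10)  [lands on river]
river: ρ → (-10,15,8)
river: ρ → (8,17,-8)
river: ρ → (-8,15,10)
river: ρ → (10,5,-13)
river: ρ → (-13,21,2)
river: ρ → (2,23,-2)
river: ρ → (-2,21,13)
ρ-cycle length = 8 (tail of 1 descent step not counted)

8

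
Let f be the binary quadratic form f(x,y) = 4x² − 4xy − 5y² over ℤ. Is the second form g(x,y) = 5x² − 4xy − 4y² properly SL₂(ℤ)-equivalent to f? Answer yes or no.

D₁ = 96, D₂ = 96
river cycle of f (length 4): (-5, 4, 4), (4, 4, -5), (-5, 6, 3), (3, 6, -5)
river cycle of g (length 4): (-4, 4, 5), (5, 6, -3), (-3, 6, 5), (5, 4, -4)
cycles differ ⇒ inequivalent

no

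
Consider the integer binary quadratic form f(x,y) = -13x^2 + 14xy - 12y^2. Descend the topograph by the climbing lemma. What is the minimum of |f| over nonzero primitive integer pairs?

translate: b→12 (≡-14 mod 26), so (13,-14,12)→(13,12,11)
flip: (13,12,11)→(11,-12,13)
translate: b→10 (≡-12 mod 22), so (11,-12,13)→(11,10,12)
reduced (well bottom): (11,10,12) with a≤c, −a<b≤a
well minimum |f| = |-11| = 11 (negative-definite)

11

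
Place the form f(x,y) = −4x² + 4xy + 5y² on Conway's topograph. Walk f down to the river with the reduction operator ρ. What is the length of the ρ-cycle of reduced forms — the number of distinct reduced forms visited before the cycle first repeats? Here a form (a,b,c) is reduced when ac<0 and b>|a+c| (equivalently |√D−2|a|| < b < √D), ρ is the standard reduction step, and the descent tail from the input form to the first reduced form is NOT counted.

D = 96, ⌊√D⌋ = 9
river: ρ → (5,6,-3)
river: ρ → (-3,6,5)
river: ρ → (5,4,-4)
river: ρ → (-4,4,5)
ρ-cycle length = 4 (tail of 0 descent steps not counted)

4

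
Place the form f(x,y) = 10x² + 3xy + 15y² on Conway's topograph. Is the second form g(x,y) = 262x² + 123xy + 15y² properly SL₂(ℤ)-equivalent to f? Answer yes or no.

D₁ = -591, D₂ = -591
f: reduced (well bottom): (10,3,15) with a≤c, −a<b≤a
g: flip: (262,123,15)→(15,-123,262)
g: translate: b→-3 (≡-123 mod 30), so (15,-123,262)→(15,-3,10)
g: flip: (15,-3,10)→(10,3,15)
g: reduced (well bottom): (10,3,15) with a≤c, −a<b≤a
reduced forms (10, 3, 15) vs (10, 3, 15) ⇒ equivalent

yes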